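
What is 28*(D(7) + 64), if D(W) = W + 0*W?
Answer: 1988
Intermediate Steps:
D(W) = W (D(W) = W + 0 = W)
28*(D(7) + 64) = 28*(7 + 64) = 28*71 = 1988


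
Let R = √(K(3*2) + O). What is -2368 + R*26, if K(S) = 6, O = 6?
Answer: -2368 + 52*√3 ≈ -2277.9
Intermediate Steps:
R = 2*√3 (R = √(6 + 6) = √12 = 2*√3 ≈ 3.4641)
-2368 + R*26 = -2368 + (2*√3)*26 = -2368 + 52*√3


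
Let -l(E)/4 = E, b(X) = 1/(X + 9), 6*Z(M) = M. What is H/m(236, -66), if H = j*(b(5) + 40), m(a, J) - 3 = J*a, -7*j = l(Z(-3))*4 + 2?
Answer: 935/254359 ≈ 0.0036759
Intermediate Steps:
Z(M) = M/6
b(X) = 1/(9 + X)
l(E) = -4*E
j = -10/7 (j = -(-2*(-3)/3*4 + 2)/7 = -(-4*(-½)*4 + 2)/7 = -(2*4 + 2)/7 = -(8 + 2)/7 = -⅐*10 = -10/7 ≈ -1.4286)
m(a, J) = 3 + J*a
H = -2805/49 (H = -10*(1/(9 + 5) + 40)/7 = -10*(1/14 + 40)/7 = -10/7*561/14 = -2805/49 ≈ -57.245)
H/m(236, -66) = -2805/(49*(3 - 66*236)) = -2805/(49*(3 - 15576)) = -2805/49/(-15573) = -2805/49*(-1/15573) = 935/254359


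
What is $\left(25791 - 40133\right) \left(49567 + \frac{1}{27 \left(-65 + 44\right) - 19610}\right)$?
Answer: $- \frac{14343625780436}{20177} \approx -7.1089 \cdot 10^{8}$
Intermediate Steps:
$\left(25791 - 40133\right) \left(49567 + \frac{1}{27 \left(-65 + 44\right) - 19610}\right) = - 14342 \left(49567 + \frac{1}{27 \left(-21\right) - 19610}\right) = - 14342 \left(49567 + \frac{1}{-567 - 19610}\right) = - 14342 \left(49567 + \frac{1}{-20177}\right) = - 14342 \left(49567 - \frac{1}{20177}\right) = \left(-14342\right) \frac{1000113358}{20177} = - \frac{14343625780436}{20177}$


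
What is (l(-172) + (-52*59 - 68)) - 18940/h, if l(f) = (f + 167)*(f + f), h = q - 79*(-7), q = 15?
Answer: -205807/142 ≈ -1449.3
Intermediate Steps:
h = 568 (h = 15 - 79*(-7) = 15 + 553 = 568)
l(f) = 2*f*(167 + f) (l(f) = (167 + f)*(2*f) = 2*f*(167 + f))
(l(-172) + (-52*59 - 68)) - 18940/h = (2*(-172)*(167 - 172) + (-52*59 - 68)) - 18940/568 = (2*(-172)*(-5) + (-3068 - 68)) - 18940*1/568 = (1720 - 3136) - 4735/142 = -1416 - 4735/142 = -205807/142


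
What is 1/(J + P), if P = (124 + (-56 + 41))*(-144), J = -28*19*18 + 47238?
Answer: 1/21966 ≈ 4.5525e-5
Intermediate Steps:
J = 37662 (J = -532*18 + 47238 = -9576 + 47238 = 37662)
P = -15696 (P = (124 - 15)*(-144) = 109*(-144) = -15696)
1/(J + P) = 1/(37662 - 15696) = 1/21966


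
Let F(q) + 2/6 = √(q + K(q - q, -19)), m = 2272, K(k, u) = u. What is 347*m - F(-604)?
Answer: 2365153/3 - I*√623 ≈ 7.8838e+5 - 24.96*I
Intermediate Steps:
F(q) = -⅓ + √(-19 + q) (F(q) = -⅓ + √(q - 19) = -⅓ + √(-19 + q))
347*m - F(-604) = 347*2272 - (-⅓ + √(-19 - 604)) = 788384 - (-⅓ + √(-623)) = 788384 - (-⅓ + I*√623) = 788384 + (⅓ - I*√623) = 2365153/3 - I*√623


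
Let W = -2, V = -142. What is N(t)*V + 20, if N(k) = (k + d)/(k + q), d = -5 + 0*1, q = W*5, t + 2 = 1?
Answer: -632/11 ≈ -57.455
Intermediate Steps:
t = -1 (t = -2 + 1 = -1)
q = -10 (q = -2*5 = -10)
d = -5 (d = -5 + 0 = -5)
N(k) = (-5 + k)/(-10 + k) (N(k) = (k - 5)/(k - 10) = (-5 + k)/(-10 + k))
N(t)*V + 20 = ((-5 - 1)/(-10 - 1))*(-142) + 20 = (-6/(-11))*(-142) + 20 = -1/11*(-6)*(-142) + 20 = (6/11)*(-142) + 20 = -852/11 + 20 = -632/11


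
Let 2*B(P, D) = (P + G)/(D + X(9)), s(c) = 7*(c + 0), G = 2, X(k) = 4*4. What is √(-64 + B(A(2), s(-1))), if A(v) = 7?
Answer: I*√254/2 ≈ 7.9687*I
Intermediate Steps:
X(k) = 16
s(c) = 7*c
B(P, D) = (2 + P)/(2*(16 + D)) (B(P, D) = ((P + 2)/(D + 16))/2 = ((2 + P)/(16 + D))/2 = (2 + P)/(2*(16 + D)))
√(-64 + B(A(2), s(-1))) = √(-64 + (2 + 7)/(2*(16 + 7*(-1)))) = √(-64 + (½)*9/(16 - 7)) = √(-64 + (½)*9/9) = √(-64 + (½)*(⅑)*9) = √(-64 + ½) = √(-127/2) = I*√254/2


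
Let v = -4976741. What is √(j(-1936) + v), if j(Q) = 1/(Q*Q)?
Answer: I*√18653303035135/1936 ≈ 2230.9*I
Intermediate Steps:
j(Q) = Q⁻² (j(Q) = 1/(Q²) = Q⁻²)
√(j(-1936) + v) = √((-1936)⁻² - 4976741) = √(1/3748096 - 4976741) = √(-18653303035135/3748096) = I*√18653303035135/1936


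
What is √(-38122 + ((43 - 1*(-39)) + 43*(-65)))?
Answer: I*√40835 ≈ 202.08*I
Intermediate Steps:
√(-38122 + ((43 - 1*(-39)) + 43*(-65))) = √(-38122 + ((43 + 39) - 2795)) = √(-38122 + (82 - 2795)) = √(-38122 - 2713) = √(-40835) = I*√40835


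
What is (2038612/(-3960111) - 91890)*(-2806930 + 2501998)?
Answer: 36987909913732888/1320037 ≈ 2.8020e+10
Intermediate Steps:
(2038612/(-3960111) - 91890)*(-2806930 + 2501998) = (2038612*(-1/3960111) - 91890)*(-304932) = (-2038612/3960111 - 91890)*(-304932) = -363896638402/3960111*(-304932) = 36987909913732888/1320037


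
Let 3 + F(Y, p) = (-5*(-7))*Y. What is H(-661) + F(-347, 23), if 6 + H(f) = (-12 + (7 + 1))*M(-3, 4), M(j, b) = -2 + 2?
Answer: -12154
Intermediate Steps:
F(Y, p) = -3 + 35*Y (F(Y, p) = -3 + (-5*(-7))*Y = -3 + 35*Y)
M(j, b) = 0
H(f) = -6 (H(f) = -6 + (-12 + (7 + 1))*0 = -6 + (-12 + 8)*0 = -6 - 4*0 = -6 + 0 = -6)
H(-661) + F(-347, 23) = -6 + (-3 + 35*(-347)) = -6 + (-3 - 12145) = -6 - 12148 = -12154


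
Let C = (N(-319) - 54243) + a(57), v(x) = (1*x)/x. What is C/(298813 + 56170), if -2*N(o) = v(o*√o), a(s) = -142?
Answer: -108771/709966 ≈ -0.15321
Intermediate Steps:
v(x) = 1 (v(x) = x/x = 1)
N(o) = -½ (N(o) = -½*1 = -½)
C = -108771/2 (C = (-½ - 54243) - 142 = -108487/2 - 142 = -108771/2 ≈ -54386.)
C/(298813 + 56170) = -108771/(2*(298813 + 56170)) = -108771/2/354983 = -108771/2*1/354983 = -108771/709966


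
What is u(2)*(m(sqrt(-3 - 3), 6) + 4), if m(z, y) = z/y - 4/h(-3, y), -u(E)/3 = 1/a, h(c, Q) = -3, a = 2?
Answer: -8 - I*sqrt(6)/4 ≈ -8.0 - 0.61237*I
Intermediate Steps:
u(E) = -3/2
m(z, y) = 4/3 + z/y (m(z, y) = z/y - 4/(-3) = z/y - 4*(-1/3) = z/y + 4/3 = 4/3 + z/y)
u(2)*(m(sqrt(-3 - 3), 6) + 4) = -3*((4/3 + sqrt(-3 - 3)/6) + 4)/2 = -3*((4/3 + sqrt(-6)*(1/6)) + 4)/2 = -3*((4/3 + (I*sqrt(6))*(1/6)) + 4)/2 = -3*((4/3 + I*sqrt(6)/6) + 4)/2 = -3*(16/3 + I*sqrt(6)/6)/2 = -8 - I*sqrt(6)/4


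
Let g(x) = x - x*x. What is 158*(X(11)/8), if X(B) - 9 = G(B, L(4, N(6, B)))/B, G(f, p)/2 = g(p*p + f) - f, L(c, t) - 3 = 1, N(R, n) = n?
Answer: -104833/44 ≈ -2382.6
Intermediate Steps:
L(c, t) = 4 (L(c, t) = 3 + 1 = 4)
g(x) = x - x²
G(f, p) = -2*f + 2*(f + p²)*(1 - f - p²) (G(f, p) = 2*((p*p + f)*(1 - (p*p + f)) - f) = 2*((p² + f)*(1 - (p² + f)) - f) = 2*((f + p²)*(1 - (f + p²)) - f) = 2*((f + p²)*(1 + (-f - p²)) - f) = 2*((f + p²)*(1 - f - p²) - f) = 2*(-f + (f + p²)*(1 - f - p²)) = -2*f + 2*(f + p²)*(1 - f - p²))
X(B) = 9 + (-2*B - 2*(15 + B)*(16 + B))/B (X(B) = 9 + (-2*B - 2*(B + 4²)*(-1 + B + 4²))/B = 9 + (-2*B - 2*(B + 16)*(-1 + B + 16))/B = 9 + (-2*B - 2*(16 + B)*(15 + B))/B = 9 + (-2*B - 2*(15 + B)*(16 + B))/B)
158*(X(11)/8) = 158*((-55 - 480/11 - 2*11)/8) = 158*((-55 - 480*1/11 - 22)*(⅛)) = 158*((-55 - 480/11 - 22)*(⅛)) = 158*(-1327/11*⅛) = 158*(-1327/88) = -104833/44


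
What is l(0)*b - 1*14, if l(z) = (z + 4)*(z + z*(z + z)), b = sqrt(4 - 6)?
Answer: -14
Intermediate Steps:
b = I*sqrt(2) (b = sqrt(-2) = I*sqrt(2) ≈ 1.4142*I)
l(z) = (4 + z)*(z + 2*z**2) (l(z) = (4 + z)*(z + z*(2*z)) = (4 + z)*(z + 2*z**2))
l(0)*b - 1*14 = (0*(4 + 2*0**2 + 9*0))*(I*sqrt(2)) - 1*14 = (0*(4 + 2*0 + 0))*(I*sqrt(2)) - 14 = (0*(4 + 0 + 0))*(I*sqrt(2)) - 14 = (0*4)*(I*sqrt(2)) - 14 = 0*(I*sqrt(2)) - 14 = 0 - 14 = -14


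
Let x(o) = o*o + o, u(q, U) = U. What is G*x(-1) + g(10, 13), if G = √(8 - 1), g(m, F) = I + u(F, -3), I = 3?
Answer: 0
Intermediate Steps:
g(m, F) = 0 (g(m, F) = 3 - 3 = 0)
x(o) = o + o² (x(o) = o² + o = o + o²)
G = √7 ≈ 2.6458
G*x(-1) + g(10, 13) = √7*(-(1 - 1)) + 0 = √7*(-1*0) + 0 = √7*0 + 0 = 0 + 0 = 0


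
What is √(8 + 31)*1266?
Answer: 1266*√39 ≈ 7906.2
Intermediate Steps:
√(8 + 31)*1266 = √39*1266 = 1266*√39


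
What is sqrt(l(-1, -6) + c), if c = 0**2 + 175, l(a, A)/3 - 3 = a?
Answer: sqrt(181) ≈ 13.454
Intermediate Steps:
l(a, A) = 9 + 3*a
c = 175 (c = 0 + 175 = 175)
sqrt(l(-1, -6) + c) = sqrt((9 + 3*(-1)) + 175) = sqrt((9 - 3) + 175) = sqrt(6 + 175) = sqrt(181)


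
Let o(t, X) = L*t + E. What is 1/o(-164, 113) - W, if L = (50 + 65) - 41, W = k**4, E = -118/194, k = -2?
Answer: -18836113/1177251 ≈ -16.000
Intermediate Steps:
E = -59/97 (E = -118*1/194 = -59/97 ≈ -0.60825)
W = 16 (W = (-2)**4 = 16)
L = 74 (L = 115 - 41 = 74)
o(t, X) = -59/97 + 74*t (o(t, X) = 74*t - 59/97 = -59/97 + 74*t)
1/o(-164, 113) - W = 1/(-59/97 + 74*(-164)) - 1*16 = 1/(-59/97 - 12136) - 16 = 1/(-1177251/97) - 16 = -97/1177251 - 16 = -18836113/1177251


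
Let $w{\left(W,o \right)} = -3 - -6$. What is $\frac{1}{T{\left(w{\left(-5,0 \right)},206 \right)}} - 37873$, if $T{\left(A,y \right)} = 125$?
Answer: $- \frac{4734124}{125} \approx -37873.0$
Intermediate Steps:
$w{\left(W,o \right)} = 3$ ($w{\left(W,o \right)} = -3 + 6 = 3$)
$\frac{1}{T{\left(w{\left(-5,0 \right)},206 \right)}} - 37873 = \frac{1}{125} - 37873 = - \frac{4734124}{125}$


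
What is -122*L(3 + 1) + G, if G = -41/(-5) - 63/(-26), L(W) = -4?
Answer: 64821/130 ≈ 498.62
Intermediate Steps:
G = 1381/130 (G = -41*(-⅕) - 63*(-1/26) = 41/5 + 63/26 = 1381/130 ≈ 10.623)
-122*L(3 + 1) + G = -122*(-4) + 1381/130 = 488 + 1381/130 = 64821/130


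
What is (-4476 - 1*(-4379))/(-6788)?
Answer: 97/6788 ≈ 0.014290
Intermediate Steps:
(-4476 - 1*(-4379))/(-6788) = (-4476 + 4379)*(-1/6788) = -97*(-1/6788) = 97/6788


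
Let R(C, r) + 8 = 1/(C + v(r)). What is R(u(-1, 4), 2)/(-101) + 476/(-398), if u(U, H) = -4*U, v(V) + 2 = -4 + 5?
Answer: -67537/60297 ≈ -1.1201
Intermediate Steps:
v(V) = -1 (v(V) = -2 + (-4 + 5) = -2 + 1 = -1)
R(C, r) = -8 + 1/(-1 + C) (R(C, r) = -8 + 1/(C - 1) = -8 + 1/(-1 + C))
R(u(-1, 4), 2)/(-101) + 476/(-398) = ((9 - (-32)*(-1))/(-1 - 4*(-1)))/(-101) + 476/(-398) = ((9 - 8*4)/(-1 + 4))*(-1/101) + 476*(-1/398) = ((9 - 32)/3)*(-1/101) - 238/199 = ((⅓)*(-23))*(-1/101) - 238/199 = -23/3*(-1/101) - 238/199 = 23/303 - 238/199 = -67537/60297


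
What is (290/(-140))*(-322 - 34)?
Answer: 5162/7 ≈ 737.43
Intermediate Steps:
(290/(-140))*(-322 - 34) = (290*(-1/140))*(-356) = -29/14*(-356) = 5162/7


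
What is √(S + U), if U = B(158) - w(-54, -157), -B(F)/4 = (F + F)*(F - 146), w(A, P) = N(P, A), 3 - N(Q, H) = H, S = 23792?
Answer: √8567 ≈ 92.558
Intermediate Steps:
N(Q, H) = 3 - H
w(A, P) = 3 - A
B(F) = -8*F*(-146 + F) (B(F) = -4*(F + F)*(F - 146) = -4*2*F*(-146 + F) = -8*F*(-146 + F))
U = -15225 (U = 8*158*(146 - 1*158) - (3 - 1*(-54)) = 8*158*(146 - 158) - (3 + 54) = 8*158*(-12) - 1*57 = -15168 - 57 = -15225)
√(S + U) = √(23792 - 15225) = √8567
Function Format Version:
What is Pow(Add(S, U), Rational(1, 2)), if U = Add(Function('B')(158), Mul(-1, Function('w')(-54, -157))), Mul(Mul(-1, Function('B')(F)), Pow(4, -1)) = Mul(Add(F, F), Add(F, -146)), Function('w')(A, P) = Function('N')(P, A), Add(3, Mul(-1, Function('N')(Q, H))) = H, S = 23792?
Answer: Pow(8567, Rational(1, 2)) ≈ 92.558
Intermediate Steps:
Function('N')(Q, H) = Add(3, Mul(-1, H))
Function('w')(A, P) = Add(3, Mul(-1, A))
Function('B')(F) = Mul(-8, F, Add(-146, F)) (Function('B')(F) = Mul(-4, Mul(Add(F, F), Add(F, -146))) = Mul(-4, Mul(Mul(2, F), Add(-146, F))) = Mul(-4, Mul(2, F, Add(-146, F))) = Mul(-8, F, Add(-146, F)))
U = -15225 (U = Add(Mul(8, 158, Add(146, Mul(-1, 158))), Mul(-1, Add(3, Mul(-1, -54)))) = Add(Mul(8, 158, Add(146, -158)), Mul(-1, Add(3, 54))) = Add(Mul(8, 158, -12), Mul(-1, 57)) = Add(-15168, -57) = -15225)
Pow(Add(S, U), Rational(1, 2)) = Pow(Add(23792, -15225), Rational(1, 2)) = Pow(8567, Rational(1, 2))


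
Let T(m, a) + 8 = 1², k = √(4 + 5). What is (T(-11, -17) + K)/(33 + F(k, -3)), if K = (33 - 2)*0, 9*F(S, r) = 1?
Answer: -63/298 ≈ -0.21141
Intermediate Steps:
k = 3 (k = √9 = 3)
F(S, r) = ⅑ (F(S, r) = (⅑)*1 = ⅑)
K = 0 (K = 31*0 = 0)
T(m, a) = -7 (T(m, a) = -8 + 1² = -8 + 1 = -7)
(T(-11, -17) + K)/(33 + F(k, -3)) = (-7 + 0)/(33 + ⅑) = -7/(298/9) = (9/298)*(-7) = -63/298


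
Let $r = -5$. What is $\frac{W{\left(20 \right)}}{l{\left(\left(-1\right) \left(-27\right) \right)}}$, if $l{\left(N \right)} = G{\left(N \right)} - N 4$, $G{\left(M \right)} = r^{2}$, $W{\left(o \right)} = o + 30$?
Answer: $- \frac{50}{83} \approx -0.60241$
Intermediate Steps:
$W{\left(o \right)} = 30 + o$
$G{\left(M \right)} = 25$ ($G{\left(M \right)} = \left(-5\right)^{2} = 25$)
$l{\left(N \right)} = 25 - 4 N$ ($l{\left(N \right)} = 25 - N 4 = 25 - 4 N$)
$\frac{W{\left(20 \right)}}{l{\left(\left(-1\right) \left(-27\right) \right)}} = \frac{30 + 20}{25 - 4 \left(\left(-1\right) \left(-27\right)\right)} = \frac{50}{25 - 108} = \frac{50}{-83} = 50 \left(- \frac{1}{83}\right) = - \frac{50}{83}$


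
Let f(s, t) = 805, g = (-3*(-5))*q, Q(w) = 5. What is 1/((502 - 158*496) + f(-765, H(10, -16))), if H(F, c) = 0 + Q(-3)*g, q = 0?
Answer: -1/77061 ≈ -1.2977e-5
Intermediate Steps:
g = 0 (g = -3*(-5)*0 = 15*0 = 0)
H(F, c) = 0 (H(F, c) = 0 + 5*0 = 0 + 0 = 0)
1/((502 - 158*496) + f(-765, H(10, -16))) = 1/((502 - 158*496) + 805) = 1/((502 - 78368) + 805) = 1/(-77866 + 805) = 1/(-77061) = -1/77061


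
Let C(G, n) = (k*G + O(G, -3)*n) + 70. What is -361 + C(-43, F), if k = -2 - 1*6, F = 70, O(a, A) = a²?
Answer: 129483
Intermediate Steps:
k = -8 (k = -2 - 6 = -8)
C(G, n) = 70 - 8*G + n*G² (C(G, n) = (-8*G + G²*n) + 70 = (-8*G + n*G²) + 70 = 70 - 8*G + n*G²)
-361 + C(-43, F) = -361 + (70 - 8*(-43) + 70*(-43)²) = -361 + (70 + 344 + 70*1849) = -361 + (70 + 344 + 129430) = -361 + 129844 = 129483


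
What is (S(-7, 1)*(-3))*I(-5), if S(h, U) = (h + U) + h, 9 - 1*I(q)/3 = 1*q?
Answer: 1638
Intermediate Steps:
I(q) = 27 - 3*q
S(h, U) = U + 2*h (S(h, U) = (U + h) + h = U + 2*h)
(S(-7, 1)*(-3))*I(-5) = ((1 + 2*(-7))*(-3))*(27 - 3*(-5)) = ((1 - 14)*(-3))*(27 + 15) = -13*(-3)*42 = 39*42 = 1638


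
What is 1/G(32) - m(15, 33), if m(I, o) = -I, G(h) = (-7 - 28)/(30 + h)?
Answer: 463/35 ≈ 13.229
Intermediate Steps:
G(h) = -35/(30 + h)
1/G(32) - m(15, 33) = 1/(-35/(30 + 32)) - (-1)*15 = 1/(-35/62) - 1*(-15) = 1/(-35*1/62) + 15 = 1/(-35/62) + 15 = -62/35 + 15 = 463/35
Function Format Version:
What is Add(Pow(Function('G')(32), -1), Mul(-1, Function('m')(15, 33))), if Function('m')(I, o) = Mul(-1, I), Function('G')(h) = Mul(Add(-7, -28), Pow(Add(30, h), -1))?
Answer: Rational(463, 35) ≈ 13.229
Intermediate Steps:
Function('G')(h) = Mul(-35, Pow(Add(30, h), -1))
Add(Pow(Function('G')(32), -1), Mul(-1, Function('m')(15, 33))) = Add(Pow(Mul(-35, Pow(Add(30, 32), -1)), -1), Mul(-1, Mul(-1, 15))) = Add(Pow(Mul(-35, Pow(62, -1)), -1), Mul(-1, -15)) = Add(Pow(Mul(-35, Rational(1, 62)), -1), 15) = Add(Pow(Rational(-35, 62), -1), 15) = Add(Rational(-62, 35), 15) = Rational(463, 35)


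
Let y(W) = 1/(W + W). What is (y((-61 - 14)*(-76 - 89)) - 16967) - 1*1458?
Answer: -456018749/24750 ≈ -18425.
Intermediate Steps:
y(W) = 1/(2*W)
(y((-61 - 14)*(-76 - 89)) - 16967) - 1*1458 = (1/(2*(((-61 - 14)*(-76 - 89)))) - 16967) - 1*1458 = (1/(2*((-75*(-165)))) - 16967) - 1458 = ((½)/12375 - 16967) - 1458 = ((½)*(1/12375) - 16967) - 1458 = (1/24750 - 16967) - 1458 = -419933249/24750 - 1458 = -456018749/24750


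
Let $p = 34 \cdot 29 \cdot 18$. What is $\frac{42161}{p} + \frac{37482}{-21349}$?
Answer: $\frac{234864653}{378902052} \approx 0.61986$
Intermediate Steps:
$p = 17748$ ($p = 986 \cdot 18 = 17748$)
$\frac{42161}{p} + \frac{37482}{-21349} = \frac{42161}{17748} + \frac{37482}{-21349} = 42161 \cdot \frac{1}{17748} + 37482 \left(- \frac{1}{21349}\right) = \frac{42161}{17748} - \frac{37482}{21349} = \frac{234864653}{378902052}$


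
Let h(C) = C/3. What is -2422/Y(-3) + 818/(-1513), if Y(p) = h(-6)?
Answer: 1831425/1513 ≈ 1210.5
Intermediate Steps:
h(C) = C/3 (h(C) = C*(⅓) = C/3)
Y(p) = -2 (Y(p) = (⅓)*(-6) = -2)
-2422/Y(-3) + 818/(-1513) = -2422/(-2) + 818/(-1513) = -2422*(-½) + 818*(-1/1513) = 1211 - 818/1513 = 1831425/1513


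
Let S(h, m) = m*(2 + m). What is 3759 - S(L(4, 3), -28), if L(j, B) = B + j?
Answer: 3031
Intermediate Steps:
3759 - S(L(4, 3), -28) = 3759 - (-28)*(2 - 28) = 3759 - (-28)*(-26) = 3759 - 1*728 = 3759 - 728 = 3031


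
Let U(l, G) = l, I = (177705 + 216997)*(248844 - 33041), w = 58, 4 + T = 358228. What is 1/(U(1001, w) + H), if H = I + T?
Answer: 1/85178234931 ≈ 1.1740e-11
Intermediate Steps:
T = 358224 (T = -4 + 358228 = 358224)
I = 85177875706 (I = 394702*215803 = 85177875706)
H = 85178233930 (H = 85177875706 + 358224 = 85178233930)
1/(U(1001, w) + H) = 1/(1001 + 85178233930) = 1/85178234931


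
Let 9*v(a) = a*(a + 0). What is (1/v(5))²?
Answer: 81/625 ≈ 0.12960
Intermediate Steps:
v(a) = a²/9 (v(a) = (a*(a + 0))/9 = (a*a)/9 = a²/9)
(1/v(5))² = (1/((⅑)*5²))² = (1/((⅑)*25))² = (1/(25/9))² = (9/25)² = 81/625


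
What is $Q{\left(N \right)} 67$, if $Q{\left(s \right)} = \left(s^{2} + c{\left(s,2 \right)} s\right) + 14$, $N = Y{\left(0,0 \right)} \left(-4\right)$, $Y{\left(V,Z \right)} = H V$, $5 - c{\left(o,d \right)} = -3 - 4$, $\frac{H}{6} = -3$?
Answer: $938$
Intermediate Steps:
$H = -18$ ($H = 6 \left(-3\right) = -18$)
$c{\left(o,d \right)} = 12$ ($c{\left(o,d \right)} = 5 - \left(-3 - 4\right) = 5 - -7 = 5 + 7 = 12$)
$Y{\left(V,Z \right)} = - 18 V$
$N = 0$ ($N = \left(-18\right) 0 \left(-4\right) = 0 \left(-4\right) = 0$)
$Q{\left(s \right)} = 14 + s^{2} + 12 s$ ($Q{\left(s \right)} = \left(s^{2} + 12 s\right) + 14 = 14 + s^{2} + 12 s$)
$Q{\left(N \right)} 67 = \left(14 + 0^{2} + 12 \cdot 0\right) 67 = \left(14 + 0 + 0\right) 67 = 14 \cdot 67 = 938$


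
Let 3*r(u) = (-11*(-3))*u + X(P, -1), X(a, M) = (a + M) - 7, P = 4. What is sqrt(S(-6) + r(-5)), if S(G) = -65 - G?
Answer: I*sqrt(1038)/3 ≈ 10.739*I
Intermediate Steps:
X(a, M) = -7 + M + a (X(a, M) = (M + a) - 7 = -7 + M + a)
r(u) = -4/3 + 11*u (r(u) = ((-11*(-3))*u + (-7 - 1 + 4))/3 = (33*u - 4)/3 = (-4 + 33*u)/3 = -4/3 + 11*u)
sqrt(S(-6) + r(-5)) = sqrt((-65 - 1*(-6)) + (-4/3 + 11*(-5))) = sqrt((-65 + 6) + (-4/3 - 55)) = sqrt(-59 - 169/3) = sqrt(-346/3) = I*sqrt(1038)/3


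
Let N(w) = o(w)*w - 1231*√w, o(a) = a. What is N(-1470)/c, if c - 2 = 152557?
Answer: 240100/16951 - 8617*I*√30/152559 ≈ 14.164 - 0.30937*I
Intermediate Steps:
c = 152559 (c = 2 + 152557 = 152559)
N(w) = w² - 1231*√w (N(w) = w*w - 1231*√w = w² - 1231*√w)
N(-1470)/c = ((-1470)² - 8617*I*√30)/152559 = (2160900 - 8617*I*√30)*(1/152559) = 240100/16951 - 8617*I*√30/152559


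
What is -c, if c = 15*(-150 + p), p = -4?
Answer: 2310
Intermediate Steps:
c = -2310 (c = 15*(-150 - 4) = 15*(-154) = -2310)
-c = -1*(-2310) = 2310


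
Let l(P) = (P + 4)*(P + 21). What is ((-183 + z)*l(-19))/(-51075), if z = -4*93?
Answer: -74/227 ≈ -0.32599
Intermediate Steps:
z = -372
l(P) = (4 + P)*(21 + P)
((-183 + z)*l(-19))/(-51075) = ((-183 - 372)*(84 + (-19)**2 + 25*(-19)))/(-51075) = -555*(84 + 361 - 475)*(-1/51075) = -555*(-30)*(-1/51075) = 16650*(-1/51075) = -74/227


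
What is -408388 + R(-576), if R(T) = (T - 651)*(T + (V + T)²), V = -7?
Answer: -416745439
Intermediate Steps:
R(T) = (-651 + T)*(T + (-7 + T)²) (R(T) = (T - 651)*(T + (-7 + T)²) = (-651 + T)*(T + (-7 + T)²))
-408388 + R(-576) = -408388 + (-31899 + (-576)³ - 664*(-576)² + 8512*(-576)) = -408388 + (-31899 - 191102976 - 664*331776 - 4902912) = -408388 + (-31899 - 191102976 - 220299264 - 4902912) = -408388 - 416337051 = -416745439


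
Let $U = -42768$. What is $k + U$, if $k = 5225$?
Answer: $-37543$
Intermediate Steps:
$k + U = 5225 - 42768 = -37543$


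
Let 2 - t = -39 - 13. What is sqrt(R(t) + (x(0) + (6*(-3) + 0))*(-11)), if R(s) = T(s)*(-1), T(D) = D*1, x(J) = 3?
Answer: sqrt(111) ≈ 10.536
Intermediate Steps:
T(D) = D
t = 54 (t = 2 - (-39 - 13) = 2 - 1*(-52) = 2 + 52 = 54)
R(s) = -s (R(s) = s*(-1) = -s)
sqrt(R(t) + (x(0) + (6*(-3) + 0))*(-11)) = sqrt(-1*54 + (3 + (6*(-3) + 0))*(-11)) = sqrt(-54 + (3 + (-18 + 0))*(-11)) = sqrt(-54 + (3 - 18)*(-11)) = sqrt(-54 - 15*(-11)) = sqrt(-54 + 165) = sqrt(111)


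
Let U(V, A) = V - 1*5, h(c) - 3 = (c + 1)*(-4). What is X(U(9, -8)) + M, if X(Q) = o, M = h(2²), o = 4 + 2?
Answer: -11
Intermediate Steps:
h(c) = -1 - 4*c (h(c) = 3 + (c + 1)*(-4) = 3 + (1 + c)*(-4) = 3 + (-4 - 4*c) = -1 - 4*c)
o = 6
U(V, A) = -5 + V (U(V, A) = V - 5 = -5 + V)
M = -17 (M = -1 - 4*2² = -1 - 4*4 = -1 - 16 = -17)
X(Q) = 6
X(U(9, -8)) + M = 6 - 17 = -11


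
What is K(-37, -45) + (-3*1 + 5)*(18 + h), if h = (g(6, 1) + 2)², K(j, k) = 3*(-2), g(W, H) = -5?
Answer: 48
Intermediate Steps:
K(j, k) = -6
h = 9 (h = (-5 + 2)² = (-3)² = 9)
K(-37, -45) + (-3*1 + 5)*(18 + h) = -6 + (-3*1 + 5)*(18 + 9) = -6 + (-3 + 5)*27 = -6 + 2*27 = -6 + 54 = 48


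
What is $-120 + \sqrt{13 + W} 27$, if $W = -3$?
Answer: $-120 + 27 \sqrt{10} \approx -34.619$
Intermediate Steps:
$-120 + \sqrt{13 + W} 27 = -120 + \sqrt{13 - 3} \cdot 27 = -120 + \sqrt{10} \cdot 27 = -120 + 27 \sqrt{10}$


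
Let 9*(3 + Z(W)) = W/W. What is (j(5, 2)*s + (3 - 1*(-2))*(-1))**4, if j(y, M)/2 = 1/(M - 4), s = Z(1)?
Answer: 130321/6561 ≈ 19.863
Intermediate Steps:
Z(W) = -26/9 (Z(W) = -3 + (W/W)/9 = -3 + (1/9)*1 = -3 + 1/9 = -26/9)
s = -26/9 ≈ -2.8889
j(y, M) = 2/(-4 + M) (j(y, M) = 2/(M - 4) = 2/(-4 + M))
(j(5, 2)*s + (3 - 1*(-2))*(-1))**4 = ((2/(-4 + 2))*(-26/9) + (3 - 1*(-2))*(-1))**4 = ((2/(-2))*(-26/9) + (3 + 2)*(-1))**4 = ((2*(-1/2))*(-26/9) + 5*(-1))**4 = (-1*(-26/9) - 5)**4 = (26/9 - 5)**4 = (-19/9)**4 = 130321/6561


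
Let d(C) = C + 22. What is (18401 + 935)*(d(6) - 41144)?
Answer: -795018976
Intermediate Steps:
d(C) = 22 + C
(18401 + 935)*(d(6) - 41144) = (18401 + 935)*((22 + 6) - 41144) = 19336*(28 - 41144) = 19336*(-41116) = -795018976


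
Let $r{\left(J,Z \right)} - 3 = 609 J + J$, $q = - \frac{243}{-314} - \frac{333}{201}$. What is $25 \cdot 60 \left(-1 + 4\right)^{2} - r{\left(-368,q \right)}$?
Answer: $237977$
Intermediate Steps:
$q = - \frac{18573}{21038}$ ($q = \left(-243\right) \left(- \frac{1}{314}\right) - \frac{111}{67} = \frac{243}{314} - \frac{111}{67} = - \frac{18573}{21038} \approx -0.88283$)
$r{\left(J,Z \right)} = 3 + 610 J$ ($r{\left(J,Z \right)} = 3 + \left(609 J + J\right) = 3 + 610 J$)
$25 \cdot 60 \left(-1 + 4\right)^{2} - r{\left(-368,q \right)} = 25 \cdot 60 \left(-1 + 4\right)^{2} - \left(3 + 610 \left(-368\right)\right) = 1500 \cdot 3^{2} - \left(3 - 224480\right) = 1500 \cdot 9 - -224477 = 13500 + 224477 = 237977$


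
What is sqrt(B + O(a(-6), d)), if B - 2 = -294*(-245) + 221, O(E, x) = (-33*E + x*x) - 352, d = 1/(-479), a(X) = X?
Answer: 2*sqrt(4135616665)/479 ≈ 268.51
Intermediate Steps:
d = -1/479 ≈ -0.0020877
O(E, x) = -352 + x**2 - 33*E (O(E, x) = (-33*E + x**2) - 352 = (x**2 - 33*E) - 352 = -352 + x**2 - 33*E)
B = 72253 (B = 2 + (-294*(-245) + 221) = 2 + (72030 + 221) = 2 + 72251 = 72253)
sqrt(B + O(a(-6), d)) = sqrt(72253 + (-352 + (-1/479)**2 - 33*(-6))) = sqrt(72253 + (-352 + 1/229441 + 198)) = sqrt(72253 - 35333913/229441) = sqrt(16542466660/229441) = 2*sqrt(4135616665)/479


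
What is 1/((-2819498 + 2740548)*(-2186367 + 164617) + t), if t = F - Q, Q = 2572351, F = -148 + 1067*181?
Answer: 1/159614783128 ≈ 6.2651e-12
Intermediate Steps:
F = 192979 (F = -148 + 193127 = 192979)
t = -2379372 (t = 192979 - 1*2572351 = 192979 - 2572351 = -2379372)
1/((-2819498 + 2740548)*(-2186367 + 164617) + t) = 1/((-2819498 + 2740548)*(-2186367 + 164617) - 2379372) = 1/(-78950*(-2021750) - 2379372) = 1/(159617162500 - 2379372) = 1/159614783128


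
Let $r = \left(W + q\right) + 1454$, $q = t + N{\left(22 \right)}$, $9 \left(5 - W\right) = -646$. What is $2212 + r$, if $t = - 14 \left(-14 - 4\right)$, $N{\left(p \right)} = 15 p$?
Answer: $\frac{38923}{9} \approx 4324.8$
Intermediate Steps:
$t = 252$ ($t = \left(-14\right) \left(-18\right) = 252$)
$W = \frac{691}{9}$ ($W = 5 - - \frac{646}{9} = 5 + \frac{646}{9} = \frac{691}{9} \approx 76.778$)
$q = 582$ ($q = 252 + 15 \cdot 22 = 252 + 330 = 582$)
$r = \frac{19015}{9}$ ($r = \left(\frac{691}{9} + 582\right) + 1454 = \frac{5929}{9} + 1454 = \frac{19015}{9} \approx 2112.8$)
$2212 + r = 2212 + \frac{19015}{9} = \frac{38923}{9}$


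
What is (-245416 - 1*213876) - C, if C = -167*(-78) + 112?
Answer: -472430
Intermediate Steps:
C = 13138 (C = 13026 + 112 = 13138)
(-245416 - 1*213876) - C = (-245416 - 1*213876) - 1*13138 = (-245416 - 213876) - 13138 = -459292 - 13138 = -472430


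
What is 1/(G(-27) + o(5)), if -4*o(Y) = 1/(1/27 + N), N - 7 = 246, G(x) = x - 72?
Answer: -27328/2705499 ≈ -0.010101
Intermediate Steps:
G(x) = -72 + x
N = 253 (N = 7 + 246 = 253)
o(Y) = -27/27328 (o(Y) = -1/(4*(1/27 + 253)) = -1/(4*6832/27) = -¼*27/6832 = -27/27328)
1/(G(-27) + o(5)) = 1/((-72 - 27) - 27/27328) = 1/(-99 - 27/27328) = 1/(-2705499/27328) = -27328/2705499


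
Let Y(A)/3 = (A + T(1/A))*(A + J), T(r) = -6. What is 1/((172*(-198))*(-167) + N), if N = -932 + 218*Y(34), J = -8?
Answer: 1/6162532 ≈ 1.6227e-7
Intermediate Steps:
Y(A) = 3*(-8 + A)*(-6 + A) (Y(A) = 3*((A - 6)*(A - 8)) = 3*((-6 + A)*(-8 + A)) = 3*((-8 + A)*(-6 + A)) = 3*(-8 + A)*(-6 + A))
N = 475180 (N = -932 + 218*(144 - 42*34 + 3*34**2) = -932 + 218*(144 - 1428 + 3*1156) = -932 + 218*(144 - 1428 + 3468) = -932 + 218*2184 = -932 + 476112 = 475180)
1/((172*(-198))*(-167) + N) = 1/((172*(-198))*(-167) + 475180) = 1/(-34056*(-167) + 475180) = 1/(5687352 + 475180) = 1/6162532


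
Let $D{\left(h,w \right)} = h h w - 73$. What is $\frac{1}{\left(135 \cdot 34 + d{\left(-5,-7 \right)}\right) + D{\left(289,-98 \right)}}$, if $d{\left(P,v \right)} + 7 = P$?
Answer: $- \frac{1}{8180553} \approx -1.2224 \cdot 10^{-7}$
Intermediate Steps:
$d{\left(P,v \right)} = -7 + P$
$D{\left(h,w \right)} = -73 + w h^{2}$ ($D{\left(h,w \right)} = h^{2} w - 73 = w h^{2} - 73 = -73 + w h^{2}$)
$\frac{1}{\left(135 \cdot 34 + d{\left(-5,-7 \right)}\right) + D{\left(289,-98 \right)}} = \frac{1}{\left(135 \cdot 34 - 12\right) - \left(73 + 98 \cdot 289^{2}\right)} = \frac{1}{\left(4590 - 12\right) - 8185131} = \frac{1}{4578 - 8185131} = \frac{1}{-8180553} = - \frac{1}{8180553}$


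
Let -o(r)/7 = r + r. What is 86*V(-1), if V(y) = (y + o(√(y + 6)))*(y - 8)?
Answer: 774 + 10836*√5 ≈ 25004.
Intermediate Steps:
o(r) = -14*r (o(r) = -7*(r + r) = -14*r)
V(y) = (-8 + y)*(y - 14*√(6 + y)) (V(y) = (y - 14*√(y + 6))*(y - 8) = (y - 14*√(6 + y))*(-8 + y) = (-8 + y)*(y - 14*√(6 + y)))
86*V(-1) = 86*((-1)² - 8*(-1) + 112*√(6 - 1) - 14*(-1)*√(6 - 1)) = 86*(1 + 8 + 112*√5 - 14*(-1)*√5) = 86*(1 + 8 + 112*√5 + 14*√5) = 86*(9 + 126*√5) = 774 + 10836*√5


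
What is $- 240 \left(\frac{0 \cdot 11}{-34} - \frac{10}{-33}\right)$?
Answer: $- \frac{800}{11} \approx -72.727$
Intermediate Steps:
$- 240 \left(\frac{0 \cdot 11}{-34} - \frac{10}{-33}\right) = - 240 \left(0 \left(- \frac{1}{34}\right) - - \frac{10}{33}\right) = - 240 \left(0 + \frac{10}{33}\right) = \left(-240\right) \frac{10}{33} = - \frac{800}{11}$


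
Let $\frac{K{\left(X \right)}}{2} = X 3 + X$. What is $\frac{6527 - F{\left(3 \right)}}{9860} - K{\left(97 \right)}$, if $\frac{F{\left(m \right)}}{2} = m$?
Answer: $- \frac{7644839}{9860} \approx -775.34$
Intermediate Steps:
$K{\left(X \right)} = 8 X$ ($K{\left(X \right)} = 2 \left(X 3 + X\right) = 2 \left(3 X + X\right) = 2 \cdot 4 X = 8 X$)
$F{\left(m \right)} = 2 m$
$\frac{6527 - F{\left(3 \right)}}{9860} - K{\left(97 \right)} = \frac{6527 - 2 \cdot 3}{9860} - 8 \cdot 97 = \left(6527 - 6\right) \frac{1}{9860} - 776 = 6521 \cdot \frac{1}{9860} - 776 = \frac{6521}{9860} - 776 = - \frac{7644839}{9860}$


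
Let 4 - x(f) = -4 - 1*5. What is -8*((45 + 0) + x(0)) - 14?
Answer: -478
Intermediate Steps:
x(f) = 13 (x(f) = 4 - (-4 - 1*5) = 4 - (-4 - 5) = 4 - 1*(-9) = 4 + 9 = 13)
-8*((45 + 0) + x(0)) - 14 = -8*((45 + 0) + 13) - 14 = -8*(45 + 13) - 14 = -8*58 - 14 = -464 - 14 = -478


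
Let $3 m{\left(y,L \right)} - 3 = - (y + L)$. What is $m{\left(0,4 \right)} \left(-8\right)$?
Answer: $\frac{8}{3} \approx 2.6667$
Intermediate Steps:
$m{\left(y,L \right)} = 1 - \frac{L}{3} - \frac{y}{3}$ ($m{\left(y,L \right)} = 1 + \frac{\left(-1\right) \left(y + L\right)}{3} = 1 + \frac{\left(-1\right) \left(L + y\right)}{3} = 1 + \frac{- L - y}{3} = 1 - \left(\frac{L}{3} + \frac{y}{3}\right) = 1 - \frac{L}{3} - \frac{y}{3}$)
$m{\left(0,4 \right)} \left(-8\right) = \left(1 - \frac{4}{3} - 0\right) \left(-8\right) = \left(1 - \frac{4}{3} + 0\right) \left(-8\right) = \left(- \frac{1}{3}\right) \left(-8\right) = \frac{8}{3}$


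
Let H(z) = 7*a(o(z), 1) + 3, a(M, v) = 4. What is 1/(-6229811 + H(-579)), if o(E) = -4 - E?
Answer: -1/6229780 ≈ -1.6052e-7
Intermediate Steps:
H(z) = 31 (H(z) = 7*4 + 3 = 28 + 3 = 31)
1/(-6229811 + H(-579)) = 1/(-6229811 + 31) = 1/(-6229780) = -1/6229780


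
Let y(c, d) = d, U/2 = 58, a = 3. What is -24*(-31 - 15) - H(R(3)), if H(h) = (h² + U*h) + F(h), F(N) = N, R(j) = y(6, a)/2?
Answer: 3705/4 ≈ 926.25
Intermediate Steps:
U = 116 (U = 2*58 = 116)
R(j) = 3/2
H(h) = h² + 117*h (H(h) = (h² + 116*h) + h = h² + 117*h)
-24*(-31 - 15) - H(R(3)) = -24*(-31 - 15) - 3*(117 + 3/2)/2 = -24*(-46) - 3*237/(2*2) = 1104 - 1*711/4 = 1104 - 711/4 = 3705/4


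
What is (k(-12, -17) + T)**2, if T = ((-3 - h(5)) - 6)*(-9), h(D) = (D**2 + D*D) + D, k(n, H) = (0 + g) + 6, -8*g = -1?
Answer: 21687649/64 ≈ 3.3887e+5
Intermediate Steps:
g = 1/8 (g = -1/8*(-1) = 1/8 ≈ 0.12500)
k(n, H) = 49/8 (k(n, H) = (0 + 1/8) + 6 = 1/8 + 6 = 49/8)
h(D) = D + 2*D**2 (h(D) = (D**2 + D**2) + D = 2*D**2 + D = D + 2*D**2)
T = 576 (T = ((-3 - 5*(1 + 2*5)) - 6)*(-9) = ((-3 - 5*(1 + 10)) - 6)*(-9) = ((-3 - 5*11) - 6)*(-9) = ((-3 - 1*55) - 6)*(-9) = ((-3 - 55) - 6)*(-9) = (-58 - 6)*(-9) = -64*(-9) = 576)
(k(-12, -17) + T)**2 = (49/8 + 576)**2 = (4657/8)**2 = 21687649/64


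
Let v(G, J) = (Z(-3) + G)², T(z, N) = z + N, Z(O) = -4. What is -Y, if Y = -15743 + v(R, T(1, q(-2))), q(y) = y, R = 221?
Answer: -31346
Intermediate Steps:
T(z, N) = N + z
v(G, J) = (-4 + G)²
Y = 31346 (Y = -15743 + (-4 + 221)² = -15743 + 217² = -15743 + 47089 = 31346)
-Y = -1*31346 = -31346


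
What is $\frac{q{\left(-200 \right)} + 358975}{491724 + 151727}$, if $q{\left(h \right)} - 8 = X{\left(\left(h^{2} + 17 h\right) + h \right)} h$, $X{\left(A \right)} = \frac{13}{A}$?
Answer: $\frac{5025761}{9008314} \approx 0.5579$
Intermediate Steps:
$q{\left(h \right)} = 8 + \frac{13 h}{h^{2} + 18 h}$ ($q{\left(h \right)} = 8 + \frac{13}{\left(h^{2} + 17 h\right) + h} h = 8 + \frac{13}{h^{2} + 18 h} h = 8 + \frac{13 h}{h^{2} + 18 h}$)
$\frac{q{\left(-200 \right)} + 358975}{491724 + 151727} = \frac{\frac{157 + 8 \left(-200\right)}{18 - 200} + 358975}{491724 + 151727} = \frac{\frac{157 - 1600}{-182} + 358975}{643451} = \left(\left(- \frac{1}{182}\right) \left(-1443\right) + 358975\right) \frac{1}{643451} = \left(\frac{111}{14} + 358975\right) \frac{1}{643451} = \frac{5025761}{14} \cdot \frac{1}{643451} = \frac{5025761}{9008314}$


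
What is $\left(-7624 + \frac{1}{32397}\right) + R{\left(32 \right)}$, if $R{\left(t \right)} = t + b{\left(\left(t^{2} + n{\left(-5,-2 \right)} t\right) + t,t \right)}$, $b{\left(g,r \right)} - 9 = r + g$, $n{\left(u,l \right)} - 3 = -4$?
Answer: $- \frac{211455218}{32397} \approx -6527.0$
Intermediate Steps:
$n{\left(u,l \right)} = -1$ ($n{\left(u,l \right)} = 3 - 4 = -1$)
$b{\left(g,r \right)} = 9 + g + r$ ($b{\left(g,r \right)} = 9 + \left(r + g\right) = 9 + \left(g + r\right) = 9 + g + r$)
$R{\left(t \right)} = 9 + t^{2} + 2 t$ ($R{\left(t \right)} = t + \left(9 + \left(\left(t^{2} - t\right) + t\right) + t\right) = t + \left(9 + t^{2} + t\right) = t + \left(9 + t + t^{2}\right) = 9 + t^{2} + 2 t$)
$\left(-7624 + \frac{1}{32397}\right) + R{\left(32 \right)} = \left(-7624 + \frac{1}{32397}\right) + \left(9 + 32^{2} + 2 \cdot 32\right) = \left(-7624 + \frac{1}{32397}\right) + \left(9 + 1024 + 64\right) = - \frac{246994727}{32397} + 1097 = - \frac{211455218}{32397}$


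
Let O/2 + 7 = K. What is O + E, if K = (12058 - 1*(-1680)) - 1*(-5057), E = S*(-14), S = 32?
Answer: 37128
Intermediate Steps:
E = -448 (E = 32*(-14) = -448)
K = 18795 (K = (12058 + 1680) + 5057 = 13738 + 5057 = 18795)
O = 37576 (O = -14 + 2*18795 = -14 + 37590 = 37576)
O + E = 37576 - 448 = 37128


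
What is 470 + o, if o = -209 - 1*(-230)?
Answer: 491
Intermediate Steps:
o = 21 (o = -209 + 230 = 21)
470 + o = 470 + 21 = 491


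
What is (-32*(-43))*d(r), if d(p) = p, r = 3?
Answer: 4128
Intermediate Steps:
(-32*(-43))*d(r) = -32*(-43)*3 = 1376*3 = 4128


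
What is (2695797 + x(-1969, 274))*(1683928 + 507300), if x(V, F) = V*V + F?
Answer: 14403011763296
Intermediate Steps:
x(V, F) = F + V**2 (x(V, F) = V**2 + F = F + V**2)
(2695797 + x(-1969, 274))*(1683928 + 507300) = (2695797 + (274 + (-1969)**2))*(1683928 + 507300) = (2695797 + (274 + 3876961))*2191228 = (2695797 + 3877235)*2191228 = 6573032*2191228 = 14403011763296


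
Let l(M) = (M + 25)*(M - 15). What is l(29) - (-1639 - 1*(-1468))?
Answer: 927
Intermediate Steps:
l(M) = (-15 + M)*(25 + M) (l(M) = (25 + M)*(-15 + M) = (-15 + M)*(25 + M))
l(29) - (-1639 - 1*(-1468)) = (-375 + 29**2 + 10*29) - (-1639 - 1*(-1468)) = (-375 + 841 + 290) - (-1639 + 1468) = 756 - 1*(-171) = 756 + 171 = 927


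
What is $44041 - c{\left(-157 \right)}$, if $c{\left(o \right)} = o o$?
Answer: $19392$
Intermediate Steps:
$c{\left(o \right)} = o^{2}$
$44041 - c{\left(-157 \right)} = 44041 - \left(-157\right)^{2} = 44041 - 24649 = 19392$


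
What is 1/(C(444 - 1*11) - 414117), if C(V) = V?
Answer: -1/413684 ≈ -2.4173e-6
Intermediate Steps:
1/(C(444 - 1*11) - 414117) = 1/((444 - 1*11) - 414117) = 1/((444 - 11) - 414117) = 1/(433 - 414117) = 1/(-413684) = -1/413684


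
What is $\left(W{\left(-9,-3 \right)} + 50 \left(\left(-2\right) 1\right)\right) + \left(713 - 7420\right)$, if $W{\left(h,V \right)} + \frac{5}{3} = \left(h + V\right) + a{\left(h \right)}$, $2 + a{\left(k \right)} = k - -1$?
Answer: $- \frac{20492}{3} \approx -6830.7$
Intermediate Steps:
$a{\left(k \right)} = -1 + k$ ($a{\left(k \right)} = -2 + \left(k - -1\right) = -2 + \left(k + 1\right) = -2 + \left(1 + k\right) = -1 + k$)
$W{\left(h,V \right)} = - \frac{8}{3} + V + 2 h$ ($W{\left(h,V \right)} = - \frac{5}{3} + \left(\left(h + V\right) + \left(-1 + h\right)\right) = - \frac{5}{3} + \left(\left(V + h\right) + \left(-1 + h\right)\right) = - \frac{5}{3} + \left(-1 + V + 2 h\right) = - \frac{8}{3} + V + 2 h$)
$\left(W{\left(-9,-3 \right)} + 50 \left(\left(-2\right) 1\right)\right) + \left(713 - 7420\right) = \left(\left(- \frac{8}{3} - 3 + 2 \left(-9\right)\right) + 50 \left(\left(-2\right) 1\right)\right) + \left(713 - 7420\right) = \left(\left(- \frac{8}{3} - 3 - 18\right) + 50 \left(-2\right)\right) + \left(713 - 7420\right) = \left(- \frac{71}{3} - 100\right) - 6707 = - \frac{371}{3} - 6707 = - \frac{20492}{3}$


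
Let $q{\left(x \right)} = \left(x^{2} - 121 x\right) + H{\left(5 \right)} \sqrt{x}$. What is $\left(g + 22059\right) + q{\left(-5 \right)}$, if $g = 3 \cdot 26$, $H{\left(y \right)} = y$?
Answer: $22767 + 5 i \sqrt{5} \approx 22767.0 + 11.18 i$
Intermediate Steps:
$g = 78$
$q{\left(x \right)} = x^{2} - 121 x + 5 \sqrt{x}$ ($q{\left(x \right)} = \left(x^{2} - 121 x\right) + 5 \sqrt{x} = x^{2} - 121 x + 5 \sqrt{x}$)
$\left(g + 22059\right) + q{\left(-5 \right)} = \left(78 + 22059\right) + \left(\left(-5\right)^{2} - -605 + 5 \sqrt{-5}\right) = 22137 + \left(25 + 605 + 5 i \sqrt{5}\right) = 22137 + \left(630 + 5 i \sqrt{5}\right) = 22767 + 5 i \sqrt{5}$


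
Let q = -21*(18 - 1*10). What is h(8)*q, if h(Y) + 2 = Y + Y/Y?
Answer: -1176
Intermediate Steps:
q = -168 (q = -21*(18 - 10) = -21*8 = -168)
h(Y) = -1 + Y (h(Y) = -2 + (Y + Y/Y) = -2 + (Y + 1) = -2 + (1 + Y) = -1 + Y)
h(8)*q = (-1 + 8)*(-168) = 7*(-168) = -1176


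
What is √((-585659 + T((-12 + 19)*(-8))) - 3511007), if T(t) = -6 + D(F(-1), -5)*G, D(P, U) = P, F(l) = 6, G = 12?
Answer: 10*I*√40966 ≈ 2024.0*I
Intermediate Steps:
T(t) = 66 (T(t) = -6 + 6*12 = -6 + 72 = 66)
√((-585659 + T((-12 + 19)*(-8))) - 3511007) = √((-585659 + 66) - 3511007) = √(-585593 - 3511007) = √(-4096600) = 10*I*√40966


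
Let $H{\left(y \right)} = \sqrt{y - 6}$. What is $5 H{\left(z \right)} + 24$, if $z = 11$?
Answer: $24 + 5 \sqrt{5} \approx 35.18$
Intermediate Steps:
$H{\left(y \right)} = \sqrt{-6 + y}$
$5 H{\left(z \right)} + 24 = 5 \sqrt{-6 + 11} + 24 = 5 \sqrt{5} + 24 = 24 + 5 \sqrt{5}$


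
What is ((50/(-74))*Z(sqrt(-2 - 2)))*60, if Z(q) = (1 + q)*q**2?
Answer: 6000/37 + 12000*I/37 ≈ 162.16 + 324.32*I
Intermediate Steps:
Z(q) = q**2*(1 + q)
((50/(-74))*Z(sqrt(-2 - 2)))*60 = ((50/(-74))*((sqrt(-2 - 2))**2*(1 + sqrt(-2 - 2))))*60 = ((50*(-1/74))*((sqrt(-4))**2*(1 + sqrt(-4))))*60 = -25*(2*I)**2*(1 + 2*I)/37*60 = -(-100)*(1 + 2*I)/37*60 = -25*(-4 - 8*I)/37*60 = (100/37 + 200*I/37)*60 = 6000/37 + 12000*I/37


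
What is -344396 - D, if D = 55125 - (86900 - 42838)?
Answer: -355459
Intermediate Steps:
D = 11063 (D = 55125 - 1*44062 = 55125 - 44062 = 11063)
-344396 - D = -344396 - 1*11063 = -344396 - 11063 = -355459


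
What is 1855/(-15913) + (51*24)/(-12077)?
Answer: -41880347/192181301 ≈ -0.21792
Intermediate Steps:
1855/(-15913) + (51*24)/(-12077) = 1855*(-1/15913) + 1224*(-1/12077) = -1855/15913 - 1224/12077 = -41880347/192181301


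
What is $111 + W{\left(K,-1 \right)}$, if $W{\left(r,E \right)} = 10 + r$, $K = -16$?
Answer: $105$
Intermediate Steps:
$111 + W{\left(K,-1 \right)} = 111 + \left(10 - 16\right) = 111 - 6 = 105$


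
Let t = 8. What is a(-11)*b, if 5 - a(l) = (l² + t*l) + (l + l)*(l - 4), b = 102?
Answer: -36516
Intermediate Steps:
a(l) = 5 - l² - 8*l - 2*l*(-4 + l) (a(l) = 5 - ((l² + 8*l) + (l + l)*(l - 4)) = 5 - ((l² + 8*l) + (2*l)*(-4 + l)) = 5 - ((l² + 8*l) + 2*l*(-4 + l)) = 5 - (l² + 8*l + 2*l*(-4 + l)) = 5 + (-l² - 8*l - 2*l*(-4 + l)) = 5 - l² - 8*l - 2*l*(-4 + l))
a(-11)*b = (5 - 3*(-11)²)*102 = (5 - 3*121)*102 = (5 - 363)*102 = -358*102 = -36516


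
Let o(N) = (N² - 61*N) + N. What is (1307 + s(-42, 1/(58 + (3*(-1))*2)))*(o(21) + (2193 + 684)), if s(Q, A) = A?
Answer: 69935985/26 ≈ 2.6898e+6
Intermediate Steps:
o(N) = N² - 60*N
(1307 + s(-42, 1/(58 + (3*(-1))*2)))*(o(21) + (2193 + 684)) = (1307 + 1/(58 + (3*(-1))*2))*(21*(-60 + 21) + (2193 + 684)) = (1307 + 1/(58 - 3*2))*(21*(-39) + 2877) = (1307 + 1/(58 - 6))*(-819 + 2877) = (1307 + 1/52)*2058 = (67965/52)*2058 = 69935985/26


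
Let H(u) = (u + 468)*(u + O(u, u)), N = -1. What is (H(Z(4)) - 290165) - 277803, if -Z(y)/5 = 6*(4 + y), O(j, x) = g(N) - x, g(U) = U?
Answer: -568196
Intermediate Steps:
O(j, x) = -1 - x
Z(y) = -120 - 30*y (Z(y) = -30*(4 + y) = -5*(24 + 6*y) = -120 - 30*y)
H(u) = -468 - u (H(u) = (u + 468)*(u + (-1 - u)) = (468 + u)*(-1) = -468 - u)
(H(Z(4)) - 290165) - 277803 = ((-468 - (-120 - 30*4)) - 290165) - 277803 = ((-468 - (-120 - 120)) - 290165) - 277803 = ((-468 - 1*(-240)) - 290165) - 277803 = ((-468 + 240) - 290165) - 277803 = (-228 - 290165) - 277803 = -290393 - 277803 = -568196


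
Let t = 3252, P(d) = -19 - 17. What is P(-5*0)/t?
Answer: -3/271 ≈ -0.011070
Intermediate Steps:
P(d) = -36
P(-5*0)/t = -36/3252 = -36*1/3252 = -3/271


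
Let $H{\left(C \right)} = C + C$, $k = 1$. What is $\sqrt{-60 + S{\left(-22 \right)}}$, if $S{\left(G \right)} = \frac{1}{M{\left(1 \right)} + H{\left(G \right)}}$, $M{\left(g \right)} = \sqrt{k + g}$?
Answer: $\frac{\sqrt{-2641 + 60 \sqrt{2}}}{\sqrt{44 - \sqrt{2}}} \approx 7.7475 i$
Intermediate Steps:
$M{\left(g \right)} = \sqrt{1 + g}$
$H{\left(C \right)} = 2 C$
$S{\left(G \right)} = \frac{1}{\sqrt{2} + 2 G}$ ($S{\left(G \right)} = \frac{1}{\sqrt{1 + 1} + 2 G} = \frac{1}{\sqrt{2} + 2 G}$)
$\sqrt{-60 + S{\left(-22 \right)}} = \sqrt{-60 + \frac{1}{\sqrt{2} + 2 \left(-22\right)}} = \sqrt{-60 + \frac{1}{\sqrt{2} - 44}} = \sqrt{-60 + \frac{1}{-44 + \sqrt{2}}}$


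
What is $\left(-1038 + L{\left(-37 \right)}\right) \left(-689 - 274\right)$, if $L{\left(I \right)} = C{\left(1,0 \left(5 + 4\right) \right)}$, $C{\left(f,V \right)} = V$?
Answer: $999594$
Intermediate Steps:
$L{\left(I \right)} = 0$ ($L{\left(I \right)} = 0 \left(5 + 4\right) = 0 \cdot 9 = 0$)
$\left(-1038 + L{\left(-37 \right)}\right) \left(-689 - 274\right) = \left(-1038 + 0\right) \left(-689 - 274\right) = - 1038 \left(-689 - 274\right) = \left(-1038\right) \left(-963\right) = 999594$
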